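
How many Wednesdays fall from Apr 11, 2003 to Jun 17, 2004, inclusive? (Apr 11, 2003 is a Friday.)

62

Apr 11, 2003 is a Friday; the first Wednesday on or after it is Apr 16, 2003 (5 days later).
From Apr 16, 2003 to Jun 17, 2004: 259 + 169 = 428 days (rest of 2003, to Jun 17, 2004 in 2004).
428 ÷ 7 = 61 full weeks with remainder 1, so 61 more Wednesdays after the first → 62.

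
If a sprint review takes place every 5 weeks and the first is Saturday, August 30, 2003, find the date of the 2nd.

October 4, 2003

The 2nd occurrence is 1 interval after the first: 1 × 35 = 35 days after August 30, 2003.
August has 31 days — 1 day to the end of August leaves 34.
September has 30 days (4 left).
4 days into October → October 4, 2003.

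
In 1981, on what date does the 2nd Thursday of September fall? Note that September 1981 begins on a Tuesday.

September 1981 begins on a Tuesday, so the first Thursday is September 3 (2 days later).
The 2nd Thursday is 1 weeks later: 3 + 7 = 10.

September 10, 1981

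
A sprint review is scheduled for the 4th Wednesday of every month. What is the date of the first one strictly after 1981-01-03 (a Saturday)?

1981-01-28

January 1981 starts on a Thursday; its first Wednesday is the 7th, so the 4th Wednesday is the 28th — 1981-01-28.
1981-01-28 is after 1981-01-03, so that is the next one.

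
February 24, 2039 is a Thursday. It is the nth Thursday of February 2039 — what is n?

Day 24 falls in week ⌈24/7⌉ of the month.
Days 1–7 hold the 1st Thursday, 8–14 the 2nd, 15–21 the 3rd, 22–28 the 4th, 29–31 the 5th.
24 is in the range for the 4th.

4th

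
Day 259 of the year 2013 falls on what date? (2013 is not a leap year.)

Jan has 31 days (259 − 31 = 228 remain).
Feb has 28 days (228 − 28 = 200 remain).
Mar has 31 days (200 − 31 = 169 remain).
Apr has 30 days (169 − 30 = 139 remain).
May has 31 days (139 − 31 = 108 remain).
Jun has 30 days (108 − 30 = 78 remain).
Jul has 31 days (78 − 31 = 47 remain).
Aug has 31 days (47 − 31 = 16 remain).
16 into Sep → Sep 16.

Sep 16, 2013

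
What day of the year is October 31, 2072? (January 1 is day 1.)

305

Days in months before October: 31 + 29 + 31 + 30 + 31 + 30 + 31 + 31 + 30 = 274.
Plus 31 days into October → day 305.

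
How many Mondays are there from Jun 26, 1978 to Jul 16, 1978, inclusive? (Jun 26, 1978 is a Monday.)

Jun 26, 1978 is a Monday; the first Monday on or after it is Jun 26, 1978.
From Jun 26, 1978 to Jul 16, 1978: 4 + 16 = 20 days (rest of Jun, Jul).
20 ÷ 7 = 2 full weeks with remainder 6, so 2 more Mondays after the first → 3.

3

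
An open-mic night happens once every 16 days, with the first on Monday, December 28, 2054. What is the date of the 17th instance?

The 17th occurrence is 16 intervals after the first: 16 × 16 = 256 days after December 28, 2054.
December has 31 days — 3 days to the end of December leaves 253.
January has 31 days (222 left).
February has 28 days (194 left).
March has 31 days (163 left).
April has 30 days (133 left).
May has 31 days (102 left).
June has 30 days (72 left).
July has 31 days (41 left).
August has 31 days (10 left).
10 days into September → September 10, 2055.

September 10, 2055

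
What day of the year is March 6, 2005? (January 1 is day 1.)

Days in months before March: 31 + 28 = 59.
Plus 6 days into March → day 65.

65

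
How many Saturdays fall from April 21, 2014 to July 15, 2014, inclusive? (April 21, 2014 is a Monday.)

April 21, 2014 is a Monday; the first Saturday on or after it is April 26, 2014 (5 days later).
From April 26, 2014 to July 15, 2014: 4 + 31 + 30 + 15 = 80 days (rest of April, May, June, July).
80 ÷ 7 = 11 full weeks with remainder 3, so 11 more Saturdays after the first → 12.

12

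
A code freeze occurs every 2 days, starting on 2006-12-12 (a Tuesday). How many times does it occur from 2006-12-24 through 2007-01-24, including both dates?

Occurrences land 2·i days after 2006-12-12 for i = 0, 1, 2, …
2006-12-24 is 12 days after the start; 12 ÷ 2 = 6 remainder 0. First occurrence in the window: #7 on 2006-12-24 (6×2 = 12 days in).
2007-01-24 is 43 days after the start; 43 ÷ 2 = 21 remainder 1. Last occurrence in the window: #22 on 2007-01-23.
Occurrences #7 through #22: 16 in total.

16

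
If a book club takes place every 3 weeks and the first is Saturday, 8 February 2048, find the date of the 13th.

The 13th occurrence is 12 intervals after the first: 12 × 21 = 252 days after 8 February 2048.
February has 29 days — 21 days to the end of February leaves 231.
March has 31 days (200 left).
April has 30 days (170 left).
May has 31 days (139 left).
June has 30 days (109 left).
July has 31 days (78 left).
August has 31 days (47 left).
September has 30 days (17 left).
17 days into October → 17 October 2048.

17 October 2048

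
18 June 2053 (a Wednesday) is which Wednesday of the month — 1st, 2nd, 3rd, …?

Day 18 falls in week ⌈18/7⌉ of the month.
Days 1–7 hold the 1st Wednesday, 8–14 the 2nd, 15–21 the 3rd, 22–28 the 4th, 29–31 the 5th.
18 is in the range for the 3rd.

3rd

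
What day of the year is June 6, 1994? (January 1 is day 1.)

Days in months before June: 31 + 28 + 31 + 30 + 31 = 151.
Plus 6 days into June → day 157.

157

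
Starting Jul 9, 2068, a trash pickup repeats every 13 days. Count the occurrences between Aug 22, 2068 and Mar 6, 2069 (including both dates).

Occurrences land 13·i days after Jul 9, 2068 for i = 0, 1, 2, …
Aug 22, 2068 is 44 days after the start; 44 ÷ 13 = 3 remainder 5; since the remainder is 5, round up to i = 4. First occurrence in the window: #5 on Aug 30, 2068 (4×13 = 52 days in).
Mar 6, 2069 is 240 days after the start; 240 ÷ 13 = 18 remainder 6. Last occurrence in the window: #19 on Feb 28, 2069.
Occurrences #5 through #19: 15 in total.

15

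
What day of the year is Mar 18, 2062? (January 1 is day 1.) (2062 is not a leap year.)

Days in months before Mar: 31 + 28 = 59.
Plus 18 days into Mar → day 77.

77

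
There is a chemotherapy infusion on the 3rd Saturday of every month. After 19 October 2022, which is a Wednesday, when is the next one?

October 2022 starts on a Saturday; its first Saturday is the 1st, so the 3rd Saturday is the 15th — 15 October 2022.
That is not after 19 October 2022, so look at November 2022.
November 2022 starts on a Tuesday; its first Saturday is the 5th, so the 3rd Saturday is the 19th — 19 November 2022.

19 November 2022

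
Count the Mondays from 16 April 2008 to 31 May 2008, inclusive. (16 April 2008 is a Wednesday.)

16 April 2008 is a Wednesday; the first Monday on or after it is 21 April 2008 (5 days later).
From 21 April 2008 to 31 May 2008: 9 + 31 = 40 days (rest of April, May).
40 ÷ 7 = 5 full weeks with remainder 5, so 5 more Mondays after the first → 6.

6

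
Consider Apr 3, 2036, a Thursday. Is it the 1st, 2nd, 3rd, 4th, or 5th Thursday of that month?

1st

Day 3 falls in week ⌈3/7⌉ of the month.
Days 1–7 hold the 1st Thursday, 8–14 the 2nd, 15–21 the 3rd, 22–28 the 4th, 29–31 the 5th.
3 is in the range for the 1st.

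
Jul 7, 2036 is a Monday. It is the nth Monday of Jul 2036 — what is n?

Day 7 falls in week ⌈7/7⌉ of the month.
Days 1–7 hold the 1st Monday, 8–14 the 2nd, 15–21 the 3rd, 22–28 the 4th, 29–31 the 5th.
7 is in the range for the 1st.

1st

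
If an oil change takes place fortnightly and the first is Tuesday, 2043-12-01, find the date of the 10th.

2044-04-05

The 10th occurrence is 9 intervals after the first: 9 × 14 = 126 days after 2043-12-01.
December has 31 days — 30 days to the end of December leaves 96.
January has 31 days (65 left).
February has 29 days (36 left).
March has 31 days (5 left).
5 days into April → 2044-04-05.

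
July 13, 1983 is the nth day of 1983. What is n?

Days in months before July: 31 + 28 + 31 + 30 + 31 + 30 = 181.
Plus 13 days into July → day 194.

194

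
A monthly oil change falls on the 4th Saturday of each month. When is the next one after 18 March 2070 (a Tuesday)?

22 March 2070

March 2070 starts on a Saturday; its first Saturday is the 1st, so the 4th Saturday is the 22nd — 22 March 2070.
22 March 2070 is after 18 March 2070, so that is the next one.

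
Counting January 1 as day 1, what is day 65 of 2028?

January has 31 days (65 − 31 = 34 remain).
February has 29 days (34 − 29 = 5 remain).
5 into March → March 5.

5 March 2028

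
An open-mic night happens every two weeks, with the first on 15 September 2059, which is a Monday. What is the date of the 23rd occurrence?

The 23rd occurrence is 22 intervals after the first: 22 × 14 = 308 days after 15 September 2059.
September has 30 days — 15 days to the end of September leaves 293.
October has 31 days (262 left).
November has 30 days (232 left).
December has 31 days (201 left).
January has 31 days (170 left).
February has 29 days (141 left).
March has 31 days (110 left).
April has 30 days (80 left).
May has 31 days (49 left).
June has 30 days (19 left).
19 days into July → 19 July 2060.

19 July 2060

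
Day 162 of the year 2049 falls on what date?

January has 31 days (162 − 31 = 131 remain).
February has 28 days (131 − 28 = 103 remain).
March has 31 days (103 − 31 = 72 remain).
April has 30 days (72 − 30 = 42 remain).
May has 31 days (42 − 31 = 11 remain).
11 into June → June 11.

11 June 2049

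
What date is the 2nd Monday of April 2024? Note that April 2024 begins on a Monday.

April 2024 begins on a Monday, so the first Monday is April 1.
The 2nd Monday is 1 weeks later: 1 + 7 = 8.

2024-04-08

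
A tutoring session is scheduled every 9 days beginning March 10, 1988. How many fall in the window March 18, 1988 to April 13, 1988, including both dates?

3

Occurrences land 9·i days after March 10, 1988 for i = 0, 1, 2, …
March 18, 1988 is 8 days after the start; 8 ÷ 9 = 0 remainder 8; since the remainder is 8, round up to i = 1. First occurrence in the window: #2 on March 19, 1988 (1×9 = 9 days in).
April 13, 1988 is 34 days after the start; 34 ÷ 9 = 3 remainder 7. Last occurrence in the window: #4 on April 6, 1988.
Occurrences #2 through #4: 3 in total.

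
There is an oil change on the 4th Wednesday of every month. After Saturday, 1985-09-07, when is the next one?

1985-09-25

September 1985 starts on a Sunday; its first Wednesday is the 4th, so the 4th Wednesday is the 25th — 1985-09-25.
1985-09-25 is after 1985-09-07, so that is the next one.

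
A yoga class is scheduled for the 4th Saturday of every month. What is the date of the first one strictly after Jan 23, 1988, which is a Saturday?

Feb 27, 1988

Jan 1988 starts on a Friday; its first Saturday is the 2nd, so the 4th Saturday is the 23rd — Jan 23, 1988.
That is not after Jan 23, 1988, so look at Feb 1988.
Feb 1988 starts on a Monday; its first Saturday is the 6th, so the 4th Saturday is the 27th — Feb 27, 1988.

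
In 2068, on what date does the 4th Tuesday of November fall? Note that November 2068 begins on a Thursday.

November 2068 begins on a Thursday, so the first Tuesday is November 6 (5 days later).
The 4th Tuesday is 3 weeks later: 6 + 21 = 27.

November 27, 2068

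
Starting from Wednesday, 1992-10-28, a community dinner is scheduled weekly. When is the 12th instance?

The 12th occurrence is 11 intervals after the first: 11 × 7 = 77 days after 1992-10-28.
October has 31 days — 3 days to the end of October leaves 74.
November has 30 days (44 left).
December has 31 days (13 left).
13 days into January → 1993-01-13.

1993-01-13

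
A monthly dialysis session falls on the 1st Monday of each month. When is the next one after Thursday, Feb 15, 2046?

Feb 2046 starts on a Thursday, so its 1st Monday is Feb 5, 2046 (4 days in).
That is not after Feb 15, 2046, so look at Mar 2046.
Mar 2046 starts on a Thursday, so its 1st Monday is Mar 5, 2046 (4 days in).

Mar 5, 2046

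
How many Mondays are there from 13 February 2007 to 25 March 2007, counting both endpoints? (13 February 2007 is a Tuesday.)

13 February 2007 is a Tuesday; the first Monday on or after it is 19 February 2007 (6 days later).
From 19 February 2007 to 25 March 2007: 9 + 25 = 34 days (rest of February, March).
34 ÷ 7 = 4 full weeks with remainder 6, so 4 more Mondays after the first → 5.

5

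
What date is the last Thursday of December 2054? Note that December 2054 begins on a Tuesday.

December 31, 2054

December 2054 begins on a Tuesday, so the first Thursday is December 3 (2 days later).
December 2054 has 31 days. Adding weeks: 3, 10, 17, 24, 31 — the last one ≤ 31 is the 31st.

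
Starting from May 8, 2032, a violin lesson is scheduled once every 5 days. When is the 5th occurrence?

The 5th occurrence is 4 intervals after the first: 4 × 5 = 20 days after May 8, 2032.
20 days later is May 28, 2032.

May 28, 2032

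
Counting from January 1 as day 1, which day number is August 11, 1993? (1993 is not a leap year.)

223

Days in months before August: 31 + 28 + 31 + 30 + 31 + 30 + 31 = 212.
Plus 11 days into August → day 223.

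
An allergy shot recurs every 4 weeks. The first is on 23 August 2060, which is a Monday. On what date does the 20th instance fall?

The 20th occurrence is 19 intervals after the first: 19 × 28 = 532 days after 23 August 2060.
August has 31 days — 8 days to the end of August leaves 524.
From end of August to end of 2060 is 122 days (402 left).
2061 has 365 days (37 left).
January has 31 days (6 left).
6 days into February → 6 February 2062.

6 February 2062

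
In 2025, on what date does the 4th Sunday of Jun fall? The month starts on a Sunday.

Jun 2025 begins on a Sunday, so the first Sunday is Jun 1.
The 4th Sunday is 3 weeks later: 1 + 21 = 22.

Jun 22, 2025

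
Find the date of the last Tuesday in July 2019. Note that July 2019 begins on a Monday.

2019-07-30

July 2019 begins on a Monday, so the first Tuesday is July 2 (1 day later).
July 2019 has 31 days. Adding weeks: 2, 9, 16, 23, 30 — the last one ≤ 31 is the 30th.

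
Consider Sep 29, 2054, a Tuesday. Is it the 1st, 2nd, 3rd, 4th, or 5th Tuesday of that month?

Day 29 falls in week ⌈29/7⌉ of the month.
Days 1–7 hold the 1st Tuesday, 8–14 the 2nd, 15–21 the 3rd, 22–28 the 4th, 29–31 the 5th.
29 is in the range for the 5th.

5th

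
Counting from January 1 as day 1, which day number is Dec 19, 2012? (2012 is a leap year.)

354

Days in months before Dec: 31 + 29 + 31 + 30 + 31 + 30 + 31 + 31 + 30 + 31 + 30 = 335.
Plus 19 days into Dec → day 354.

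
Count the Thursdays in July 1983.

4

July 1, 1983 is a Friday; the first Thursday on or after it is July 7, 1983 (6 days later).
From July 7, 1983 to July 31, 1983 is 31 − 7 = 24 days.
24 ÷ 7 = 3 full weeks with remainder 3, so 3 more Thursdays after the first → 4.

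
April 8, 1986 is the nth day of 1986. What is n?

Days in months before April: 31 + 28 + 31 = 90.
Plus 8 days into April → day 98.

98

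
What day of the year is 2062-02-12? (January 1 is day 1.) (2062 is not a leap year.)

43

Days in months before February: 31 = 31.
Plus 12 days into February → day 43.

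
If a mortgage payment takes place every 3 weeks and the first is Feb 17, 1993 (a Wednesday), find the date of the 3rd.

The 3rd occurrence is 2 intervals after the first: 2 × 21 = 42 days after Feb 17, 1993.
Feb has 28 days — 11 days to the end of Feb leaves 31.
31 days into Mar → Mar 31, 1993.

Mar 31, 1993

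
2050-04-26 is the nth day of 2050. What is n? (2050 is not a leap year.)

116

Days in months before April: 31 + 28 + 31 = 90.
Plus 26 days into April → day 116.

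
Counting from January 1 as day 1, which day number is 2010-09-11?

254

Days in months before September: 31 + 28 + 31 + 30 + 31 + 30 + 31 + 31 = 243.
Plus 11 days into September → day 254.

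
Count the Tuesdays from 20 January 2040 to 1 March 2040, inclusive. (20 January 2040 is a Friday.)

20 January 2040 is a Friday; the first Tuesday on or after it is 24 January 2040 (4 days later).
From 24 January 2040 to 1 March 2040: 7 + 29 + 1 = 37 days (rest of January, February, March).
37 ÷ 7 = 5 full weeks with remainder 2, so 5 more Tuesdays after the first → 6.

6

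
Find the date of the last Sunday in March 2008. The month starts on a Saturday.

30 March 2008

March 2008 begins on a Saturday, so the first Sunday is March 2 (1 day later).
March 2008 has 31 days. Adding weeks: 2, 9, 16, 23, 30 — the last one ≤ 31 is the 30th.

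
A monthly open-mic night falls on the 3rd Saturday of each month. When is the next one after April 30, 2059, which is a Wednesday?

April 2059 starts on a Tuesday; its first Saturday is the 5th, so the 3rd Saturday is the 19th — April 19, 2059.
That is not after April 30, 2059, so look at May 2059.
May 2059 starts on a Thursday; its first Saturday is the 3rd, so the 3rd Saturday is the 17th — May 17, 2059.

May 17, 2059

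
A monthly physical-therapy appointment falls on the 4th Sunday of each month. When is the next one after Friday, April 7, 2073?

April 23, 2073

April 2073 starts on a Saturday; its first Sunday is the 2nd, so the 4th Sunday is the 23rd — April 23, 2073.
April 23, 2073 is after April 7, 2073, so that is the next one.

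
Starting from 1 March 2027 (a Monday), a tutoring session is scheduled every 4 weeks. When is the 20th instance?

14 August 2028

The 20th occurrence is 19 intervals after the first: 19 × 28 = 532 days after 1 March 2027.
March has 31 days — 30 days to the end of March leaves 502.
From end of March to end of 2027 is 275 days (227 left).
January has 31 days (196 left).
February has 29 days (167 left).
March has 31 days (136 left).
April has 30 days (106 left).
May has 31 days (75 left).
June has 30 days (45 left).
July has 31 days (14 left).
14 days into August → 14 August 2028.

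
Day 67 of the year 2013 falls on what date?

March 8, 2013

January has 31 days (67 − 31 = 36 remain).
February has 28 days (36 − 28 = 8 remain).
8 into March → March 8.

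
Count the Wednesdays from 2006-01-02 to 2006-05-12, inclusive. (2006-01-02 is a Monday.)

19

2006-01-02 is a Monday; the first Wednesday on or after it is 2006-01-04 (2 days later).
From 2006-01-04 to 2006-05-12: 27 + 28 + 31 + 30 + 12 = 128 days (rest of January, February, March, April, May).
128 ÷ 7 = 18 full weeks with remainder 2, so 18 more Wednesdays after the first → 19.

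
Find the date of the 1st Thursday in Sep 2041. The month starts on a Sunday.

Sep 5, 2041

Sep 2041 begins on a Sunday, so the first Thursday is Sep 5 (4 days later).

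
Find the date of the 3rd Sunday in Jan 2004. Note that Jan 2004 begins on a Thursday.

Jan 2004 begins on a Thursday, so the first Sunday is Jan 4 (3 days later).
The 3rd Sunday is 2 weeks later: 4 + 14 = 18.

Jan 18, 2004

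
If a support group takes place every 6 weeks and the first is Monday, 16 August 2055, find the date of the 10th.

The 10th occurrence is 9 intervals after the first: 9 × 42 = 378 days after 16 August 2055.
August has 31 days — 15 days to the end of August leaves 363.
September has 30 days (333 left).
October has 31 days (302 left).
November has 30 days (272 left).
December has 31 days (241 left).
January has 31 days (210 left).
February has 29 days (181 left).
March has 31 days (150 left).
April has 30 days (120 left).
May has 31 days (89 left).
June has 30 days (59 left).
July has 31 days (28 left).
28 days into August → 28 August 2056.

28 August 2056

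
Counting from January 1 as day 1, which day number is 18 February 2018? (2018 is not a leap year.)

49

Days in months before February: 31 = 31.
Plus 18 days into February → day 49.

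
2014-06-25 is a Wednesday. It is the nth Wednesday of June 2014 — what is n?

4th

Day 25 falls in week ⌈25/7⌉ of the month.
Days 1–7 hold the 1st Wednesday, 8–14 the 2nd, 15–21 the 3rd, 22–28 the 4th, 29–31 the 5th.
25 is in the range for the 4th.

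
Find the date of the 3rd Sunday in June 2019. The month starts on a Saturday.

16 June 2019

June 2019 begins on a Saturday, so the first Sunday is June 2 (1 day later).
The 3rd Sunday is 2 weeks later: 2 + 14 = 16.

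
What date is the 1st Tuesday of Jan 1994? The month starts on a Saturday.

Jan 1994 begins on a Saturday, so the first Tuesday is Jan 4 (3 days later).

Jan 4, 1994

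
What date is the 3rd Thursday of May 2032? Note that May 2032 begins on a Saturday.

May 2032 begins on a Saturday, so the first Thursday is May 6 (5 days later).
The 3rd Thursday is 2 weeks later: 6 + 14 = 20.

May 20, 2032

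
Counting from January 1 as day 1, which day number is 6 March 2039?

65

Days in months before March: 31 + 28 = 59.
Plus 6 days into March → day 65.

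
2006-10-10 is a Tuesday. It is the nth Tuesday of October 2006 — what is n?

Day 10 falls in week ⌈10/7⌉ of the month.
Days 1–7 hold the 1st Tuesday, 8–14 the 2nd, 15–21 the 3rd, 22–28 the 4th, 29–31 the 5th.
10 is in the range for the 2nd.

2nd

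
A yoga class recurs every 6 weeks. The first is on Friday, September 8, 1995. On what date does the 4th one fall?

The 4th occurrence is 3 intervals after the first: 3 × 42 = 126 days after September 8, 1995.
September has 30 days — 22 days to the end of September leaves 104.
October has 31 days (73 left).
November has 30 days (43 left).
December has 31 days (12 left).
12 days into January → January 12, 1996.

January 12, 1996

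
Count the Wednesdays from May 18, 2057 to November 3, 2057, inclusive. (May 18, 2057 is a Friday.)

May 18, 2057 is a Friday; the first Wednesday on or after it is May 23, 2057 (5 days later).
From May 23, 2057 to November 3, 2057: 8 + 30 + 31 + 31 + 30 + 31 + 3 = 164 days (rest of May, June, July, August, September, October, November).
164 ÷ 7 = 23 full weeks with remainder 3, so 23 more Wednesdays after the first → 24.

24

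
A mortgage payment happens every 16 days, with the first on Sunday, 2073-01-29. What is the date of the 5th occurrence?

2073-04-03

The 5th occurrence is 4 intervals after the first: 4 × 16 = 64 days after 2073-01-29.
January has 31 days — 2 days to the end of January leaves 62.
February has 28 days (34 left).
March has 31 days (3 left).
3 days into April → 2073-04-03.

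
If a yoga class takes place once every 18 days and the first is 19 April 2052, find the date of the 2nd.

The 2nd occurrence is 1 interval after the first: 1 × 18 = 18 days after 19 April 2052.
April has 30 days — 11 days to the end of April leaves 7.
7 days into May → 7 May 2052.

7 May 2052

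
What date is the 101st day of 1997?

January has 31 days (101 − 31 = 70 remain).
February has 28 days (70 − 28 = 42 remain).
March has 31 days (42 − 31 = 11 remain).
11 into April → April 11.

1997-04-11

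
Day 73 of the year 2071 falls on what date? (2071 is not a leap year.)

Jan has 31 days (73 − 31 = 42 remain).
Feb has 28 days (42 − 28 = 14 remain).
14 into Mar → Mar 14.

Mar 14, 2071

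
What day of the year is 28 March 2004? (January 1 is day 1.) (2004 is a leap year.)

88

Days in months before March: 31 + 29 = 60.
Plus 28 days into March → day 88.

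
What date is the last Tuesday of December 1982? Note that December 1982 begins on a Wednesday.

December 1982 begins on a Wednesday, so the first Tuesday is December 7 (6 days later).
December 1982 has 31 days. Adding weeks: 7, 14, 21, 28 — the last one ≤ 31 is the 28th.

1982-12-28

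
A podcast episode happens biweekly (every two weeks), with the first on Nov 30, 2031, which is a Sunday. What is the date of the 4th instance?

Jan 11, 2032

The 4th occurrence is 3 intervals after the first: 3 × 14 = 42 days after Nov 30, 2031.
Nov has 30 days — 0 days to the end of Nov leaves 42.
Dec has 31 days (11 left).
11 days into Jan → Jan 11, 2032.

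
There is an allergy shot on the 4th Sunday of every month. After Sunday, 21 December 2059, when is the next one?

December 2059 starts on a Monday; its first Sunday is the 7th, so the 4th Sunday is the 28th — 28 December 2059.
28 December 2059 is after 21 December 2059, so that is the next one.

28 December 2059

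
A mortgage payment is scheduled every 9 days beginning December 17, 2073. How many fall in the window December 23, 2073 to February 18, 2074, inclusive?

7

Occurrences land 9·i days after December 17, 2073 for i = 0, 1, 2, …
December 23, 2073 is 6 days after the start; 6 ÷ 9 = 0 remainder 6; since the remainder is 6, round up to i = 1. First occurrence in the window: #2 on December 26, 2073 (1×9 = 9 days in).
February 18, 2074 is 63 days after the start; 63 ÷ 9 = 7 remainder 0. Last occurrence in the window: #8 on February 18, 2074.
Occurrences #2 through #8: 7 in total.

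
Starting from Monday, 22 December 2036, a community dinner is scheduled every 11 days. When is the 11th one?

11 April 2037

The 11th occurrence is 10 intervals after the first: 10 × 11 = 110 days after 22 December 2036.
December has 31 days — 9 days to the end of December leaves 101.
January has 31 days (70 left).
February has 28 days (42 left).
March has 31 days (11 left).
11 days into April → 11 April 2037.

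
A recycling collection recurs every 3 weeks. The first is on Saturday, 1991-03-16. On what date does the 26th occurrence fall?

1992-08-22

The 26th occurrence is 25 intervals after the first: 25 × 21 = 525 days after 1991-03-16.
March has 31 days — 15 days to the end of March leaves 510.
From end of March to end of 1991 is 275 days (235 left).
January has 31 days (204 left).
February has 29 days (175 left).
March has 31 days (144 left).
April has 30 days (114 left).
May has 31 days (83 left).
June has 30 days (53 left).
July has 31 days (22 left).
22 days into August → 1992-08-22.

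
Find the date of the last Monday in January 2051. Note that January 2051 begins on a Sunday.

January 2051 begins on a Sunday, so the first Monday is January 2 (1 day later).
January 2051 has 31 days. Adding weeks: 2, 9, 16, 23, 30 — the last one ≤ 31 is the 30th.

2051-01-30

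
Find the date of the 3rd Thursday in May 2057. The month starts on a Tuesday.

2057-05-17

May 2057 begins on a Tuesday, so the first Thursday is May 3 (2 days later).
The 3rd Thursday is 2 weeks later: 3 + 14 = 17.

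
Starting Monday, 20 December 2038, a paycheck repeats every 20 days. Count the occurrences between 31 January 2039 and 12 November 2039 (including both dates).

Occurrences land 20·i days after 20 December 2038 for i = 0, 1, 2, …
31 January 2039 is 42 days after the start; 42 ÷ 20 = 2 remainder 2; since the remainder is 2, round up to i = 3. First occurrence in the window: #4 on 18 February 2039 (3×20 = 60 days in).
12 November 2039 is 327 days after the start; 327 ÷ 20 = 16 remainder 7. Last occurrence in the window: #17 on 5 November 2039.
Occurrences #4 through #17: 14 in total.

14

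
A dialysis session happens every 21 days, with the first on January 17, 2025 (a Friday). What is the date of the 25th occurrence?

The 25th occurrence is 24 intervals after the first: 24 × 21 = 504 days after January 17, 2025.
January has 31 days — 14 days to the end of January leaves 490.
From end of January to end of 2025 is 334 days (156 left).
January has 31 days (125 left).
February has 28 days (97 left).
March has 31 days (66 left).
April has 30 days (36 left).
May has 31 days (5 left).
5 days into June → June 5, 2026.

June 5, 2026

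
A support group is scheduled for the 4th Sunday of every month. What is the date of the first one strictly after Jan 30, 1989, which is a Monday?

Jan 1989 starts on a Sunday; its first Sunday is the 1st, so the 4th Sunday is the 22nd — Jan 22, 1989.
That is not after Jan 30, 1989, so look at Feb 1989.
Feb 1989 starts on a Wednesday; its first Sunday is the 5th, so the 4th Sunday is the 26th — Feb 26, 1989.

Feb 26, 1989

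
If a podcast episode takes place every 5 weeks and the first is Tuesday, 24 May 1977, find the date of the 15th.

26 September 1978

The 15th occurrence is 14 intervals after the first: 14 × 35 = 490 days after 24 May 1977.
May has 31 days — 7 days to the end of May leaves 483.
From end of May to end of 1977 is 214 days (269 left).
January has 31 days (238 left).
February has 28 days (210 left).
March has 31 days (179 left).
April has 30 days (149 left).
May has 31 days (118 left).
June has 30 days (88 left).
July has 31 days (57 left).
August has 31 days (26 left).
26 days into September → 26 September 1978.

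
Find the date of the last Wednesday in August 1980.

August 1980 begins on a Friday, so the first Wednesday is August 6 (5 days later).
August 1980 has 31 days. Adding weeks: 6, 13, 20, 27 — the last one ≤ 31 is the 27th.

1980-08-27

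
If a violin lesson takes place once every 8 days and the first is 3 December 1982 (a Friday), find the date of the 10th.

The 10th occurrence is 9 intervals after the first: 9 × 8 = 72 days after 3 December 1982.
December has 31 days — 28 days to the end of December leaves 44.
January has 31 days (13 left).
13 days into February → 13 February 1983.

13 February 1983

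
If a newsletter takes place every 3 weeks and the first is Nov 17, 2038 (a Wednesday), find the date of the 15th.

The 15th occurrence is 14 intervals after the first: 14 × 21 = 294 days after Nov 17, 2038.
Nov has 30 days — 13 days to the end of Nov leaves 281.
Dec has 31 days (250 left).
Jan has 31 days (219 left).
Feb has 28 days (191 left).
Mar has 31 days (160 left).
Apr has 30 days (130 left).
May has 31 days (99 left).
Jun has 30 days (69 left).
Jul has 31 days (38 left).
Aug has 31 days (7 left).
7 days into Sep → Sep 7, 2039.

Sep 7, 2039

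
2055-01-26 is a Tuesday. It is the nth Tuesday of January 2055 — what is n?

4th

Day 26 falls in week ⌈26/7⌉ of the month.
Days 1–7 hold the 1st Tuesday, 8–14 the 2nd, 15–21 the 3rd, 22–28 the 4th, 29–31 the 5th.
26 is in the range for the 4th.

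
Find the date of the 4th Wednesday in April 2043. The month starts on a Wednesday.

April 2043 begins on a Wednesday, so the first Wednesday is April 1.
The 4th Wednesday is 3 weeks later: 1 + 21 = 22.

April 22, 2043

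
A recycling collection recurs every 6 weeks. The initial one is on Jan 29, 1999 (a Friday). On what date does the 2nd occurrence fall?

The 2nd occurrence is 1 interval after the first: 1 × 42 = 42 days after Jan 29, 1999.
Jan has 31 days — 2 days to the end of Jan leaves 40.
Feb has 28 days (12 left).
12 days into Mar → Mar 12, 1999.

Mar 12, 1999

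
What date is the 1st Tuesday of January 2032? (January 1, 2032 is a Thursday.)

January 2032 begins on a Thursday, so the first Tuesday is January 6 (5 days later).

January 6, 2032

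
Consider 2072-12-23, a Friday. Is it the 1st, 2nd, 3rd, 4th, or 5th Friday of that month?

Day 23 falls in week ⌈23/7⌉ of the month.
Days 1–7 hold the 1st Friday, 8–14 the 2nd, 15–21 the 3rd, 22–28 the 4th, 29–31 the 5th.
23 is in the range for the 4th.

4th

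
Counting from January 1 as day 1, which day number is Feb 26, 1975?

Days in months before Feb: 31 = 31.
Plus 26 days into Feb → day 57.

57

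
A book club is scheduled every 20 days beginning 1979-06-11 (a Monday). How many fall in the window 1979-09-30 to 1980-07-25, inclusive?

15

Occurrences land 20·i days after 1979-06-11 for i = 0, 1, 2, …
1979-09-30 is 111 days after the start; 111 ÷ 20 = 5 remainder 11; since the remainder is 11, round up to i = 6. First occurrence in the window: #7 on 1979-10-09 (6×20 = 120 days in).
1980-07-25 is 410 days after the start; 410 ÷ 20 = 20 remainder 10. Last occurrence in the window: #21 on 1980-07-15.
Occurrences #7 through #21: 15 in total.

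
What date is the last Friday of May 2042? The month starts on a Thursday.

2042-05-30

May 2042 begins on a Thursday, so the first Friday is May 2 (1 day later).
May 2042 has 31 days. Adding weeks: 2, 9, 16, 23, 30 — the last one ≤ 31 is the 30th.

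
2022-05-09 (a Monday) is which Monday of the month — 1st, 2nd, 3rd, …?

Day 9 falls in week ⌈9/7⌉ of the month.
Days 1–7 hold the 1st Monday, 8–14 the 2nd, 15–21 the 3rd, 22–28 the 4th, 29–31 the 5th.
9 is in the range for the 2nd.

2nd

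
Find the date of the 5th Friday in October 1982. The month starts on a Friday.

October 1982 begins on a Friday, so the first Friday is October 1.
The 5th Friday is 4 weeks later: 1 + 28 = 29.

October 29, 1982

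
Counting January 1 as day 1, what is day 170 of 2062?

Jun 19, 2062

Jan has 31 days (170 − 31 = 139 remain).
Feb has 28 days (139 − 28 = 111 remain).
Mar has 31 days (111 − 31 = 80 remain).
Apr has 30 days (80 − 30 = 50 remain).
May has 31 days (50 − 31 = 19 remain).
19 into Jun → Jun 19.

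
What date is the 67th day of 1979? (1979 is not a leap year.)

March 8, 1979

January has 31 days (67 − 31 = 36 remain).
February has 28 days (36 − 28 = 8 remain).
8 into March → March 8.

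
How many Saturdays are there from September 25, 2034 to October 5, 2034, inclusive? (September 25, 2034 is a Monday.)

September 25, 2034 is a Monday; the first Saturday on or after it is September 30, 2034 (5 days later).
From September 30, 2034 to October 5, 2034: 0 + 5 = 5 days (rest of September, October).
5 ÷ 7 = 0 full weeks with remainder 5, so 0 more Saturdays after the first → 1.

1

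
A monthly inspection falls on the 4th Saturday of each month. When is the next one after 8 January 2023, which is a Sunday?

28 January 2023

January 2023 starts on a Sunday; its first Saturday is the 7th, so the 4th Saturday is the 28th — 28 January 2023.
28 January 2023 is after 8 January 2023, so that is the next one.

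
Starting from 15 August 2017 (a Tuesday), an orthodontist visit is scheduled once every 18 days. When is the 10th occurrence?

24 January 2018

The 10th occurrence is 9 intervals after the first: 9 × 18 = 162 days after 15 August 2017.
August has 31 days — 16 days to the end of August leaves 146.
September has 30 days (116 left).
October has 31 days (85 left).
November has 30 days (55 left).
December has 31 days (24 left).
24 days into January → 24 January 2018.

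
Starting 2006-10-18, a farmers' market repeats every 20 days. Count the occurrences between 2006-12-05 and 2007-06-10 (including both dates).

9

Occurrences land 20·i days after 2006-10-18 for i = 0, 1, 2, …
2006-12-05 is 48 days after the start; 48 ÷ 20 = 2 remainder 8; since the remainder is 8, round up to i = 3. First occurrence in the window: #4 on 2006-12-17 (3×20 = 60 days in).
2007-06-10 is 235 days after the start; 235 ÷ 20 = 11 remainder 15. Last occurrence in the window: #12 on 2007-05-26.
Occurrences #4 through #12: 9 in total.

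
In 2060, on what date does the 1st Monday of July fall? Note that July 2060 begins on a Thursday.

5 July 2060

July 2060 begins on a Thursday, so the first Monday is July 5 (4 days later).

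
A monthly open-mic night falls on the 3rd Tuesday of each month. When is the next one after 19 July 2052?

July 2052 starts on a Monday; its first Tuesday is the 2nd, so the 3rd Tuesday is the 16th — 16 July 2052.
That is not after 19 July 2052, so look at August 2052.
August 2052 starts on a Thursday; its first Tuesday is the 6th, so the 3rd Tuesday is the 20th — 20 August 2052.

20 August 2052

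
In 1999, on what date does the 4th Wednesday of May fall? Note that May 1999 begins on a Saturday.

May 1999 begins on a Saturday, so the first Wednesday is May 5 (4 days later).
The 4th Wednesday is 3 weeks later: 5 + 21 = 26.

26 May 1999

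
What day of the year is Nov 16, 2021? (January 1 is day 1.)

320

Days in months before Nov: 31 + 28 + 31 + 30 + 31 + 30 + 31 + 31 + 30 + 31 = 304.
Plus 16 days into Nov → day 320.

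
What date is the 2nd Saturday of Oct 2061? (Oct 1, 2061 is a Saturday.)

Oct 8, 2061

Oct 2061 begins on a Saturday, so the first Saturday is Oct 1.
The 2nd Saturday is 1 weeks later: 1 + 7 = 8.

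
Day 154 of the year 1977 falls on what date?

3 June 1977

January has 31 days (154 − 31 = 123 remain).
February has 28 days (123 − 28 = 95 remain).
March has 31 days (95 − 31 = 64 remain).
April has 30 days (64 − 30 = 34 remain).
May has 31 days (34 − 31 = 3 remain).
3 into June → June 3.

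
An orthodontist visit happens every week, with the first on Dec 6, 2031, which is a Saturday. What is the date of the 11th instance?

Feb 14, 2032

The 11th occurrence is 10 intervals after the first: 10 × 7 = 70 days after Dec 6, 2031.
Dec has 31 days — 25 days to the end of Dec leaves 45.
Jan has 31 days (14 left).
14 days into Feb → Feb 14, 2032.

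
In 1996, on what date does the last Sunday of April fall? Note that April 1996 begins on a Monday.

April 1996 begins on a Monday, so the first Sunday is April 7 (6 days later).
April 1996 has 30 days. Adding weeks: 7, 14, 21, 28 — the last one ≤ 30 is the 28th.

April 28, 1996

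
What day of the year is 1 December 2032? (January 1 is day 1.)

Days in months before December: 31 + 29 + 31 + 30 + 31 + 30 + 31 + 31 + 30 + 31 + 30 = 335.
Plus 1 day into December → day 336.

336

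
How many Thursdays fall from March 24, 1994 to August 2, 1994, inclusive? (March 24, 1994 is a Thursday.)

19

March 24, 1994 is a Thursday; the first Thursday on or after it is March 24, 1994.
From March 24, 1994 to August 2, 1994: 7 + 30 + 31 + 30 + 31 + 2 = 131 days (rest of March, April, May, June, July, August).
131 ÷ 7 = 18 full weeks with remainder 5, so 18 more Thursdays after the first → 19.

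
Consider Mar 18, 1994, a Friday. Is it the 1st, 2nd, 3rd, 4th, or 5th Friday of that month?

Day 18 falls in week ⌈18/7⌉ of the month.
Days 1–7 hold the 1st Friday, 8–14 the 2nd, 15–21 the 3rd, 22–28 the 4th, 29–31 the 5th.
18 is in the range for the 3rd.

3rd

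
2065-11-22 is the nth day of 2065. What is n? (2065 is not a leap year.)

Days in months before November: 31 + 28 + 31 + 30 + 31 + 30 + 31 + 31 + 30 + 31 = 304.
Plus 22 days into November → day 326.

326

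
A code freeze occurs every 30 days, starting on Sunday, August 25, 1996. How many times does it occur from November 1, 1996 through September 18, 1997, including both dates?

10

Occurrences land 30·i days after August 25, 1996 for i = 0, 1, 2, …
November 1, 1996 is 68 days after the start; 68 ÷ 30 = 2 remainder 8; since the remainder is 8, round up to i = 3. First occurrence in the window: #4 on November 23, 1996 (3×30 = 90 days in).
September 18, 1997 is 389 days after the start; 389 ÷ 30 = 12 remainder 29. Last occurrence in the window: #13 on August 20, 1997.
Occurrences #4 through #13: 10 in total.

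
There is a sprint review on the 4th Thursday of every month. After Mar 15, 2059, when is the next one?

Mar 27, 2059

Mar 2059 starts on a Saturday; its first Thursday is the 6th, so the 4th Thursday is the 27th — Mar 27, 2059.
Mar 27, 2059 is after Mar 15, 2059, so that is the next one.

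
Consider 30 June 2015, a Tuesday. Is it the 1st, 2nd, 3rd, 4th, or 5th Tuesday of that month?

Day 30 falls in week ⌈30/7⌉ of the month.
Days 1–7 hold the 1st Tuesday, 8–14 the 2nd, 15–21 the 3rd, 22–28 the 4th, 29–31 the 5th.
30 is in the range for the 5th.

5th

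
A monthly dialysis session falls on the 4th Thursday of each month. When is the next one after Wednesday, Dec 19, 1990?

Dec 1990 starts on a Saturday; its first Thursday is the 6th, so the 4th Thursday is the 27th — Dec 27, 1990.
Dec 27, 1990 is after Dec 19, 1990, so that is the next one.

Dec 27, 1990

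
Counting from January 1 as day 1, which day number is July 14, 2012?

196

Days in months before July: 31 + 29 + 31 + 30 + 31 + 30 = 182.
Plus 14 days into July → day 196.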